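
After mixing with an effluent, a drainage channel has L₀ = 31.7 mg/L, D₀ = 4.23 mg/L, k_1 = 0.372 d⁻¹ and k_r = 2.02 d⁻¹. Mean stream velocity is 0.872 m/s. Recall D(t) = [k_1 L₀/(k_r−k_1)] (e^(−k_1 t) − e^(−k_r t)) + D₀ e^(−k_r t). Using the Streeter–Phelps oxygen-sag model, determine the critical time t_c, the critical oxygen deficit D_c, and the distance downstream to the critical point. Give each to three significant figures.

t_c ≈ 0.484 d; D_c ≈ 4.88 mg/L; x_c ≈ 36.5 km

At the critical point dD/dt = 0, so k_1 L₀ e^(−k_1 t) = k_r D. Substituting D(t) from the Streeter–Phelps equation and solving for t gives
t_c = ln[(k_r/k_1)(1 − D₀(k_r−k_1)/(k_1 L₀))] / (k_r−k_1).
Here k_r−k_1 = 1.648 d⁻¹ and 1 − D₀(k_r−k_1)/(k_1 L₀) = 1 − 4.23×1.648/(0.372×31.7) = 0.4089, so
t_c = ln(5.430 × 0.4089) / 1.648 = 0.7976 / 1.648 = 0.4840 d.
L(t_c) = L₀ e^(−k_1 t_c) = 31.7 × 0.8352 = 26.48 mg/L, and at the critical point k_r D_c = k_1 L, so D_c = (0.372/2.02) × 26.48 = 4.876 mg/L.
x_c = v t_c = 0.872 m/s × 0.4840 d × 86400 s/d = 36460 m ≈ 36.5 km.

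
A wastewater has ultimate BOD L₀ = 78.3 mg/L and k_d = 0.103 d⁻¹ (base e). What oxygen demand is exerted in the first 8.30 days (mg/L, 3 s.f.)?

y ≈ 45.0 mg/L

y_t = L₀(1 − e^(−k_d t)) = 78.3 × (1 − e^(−0.103×8.30))
= 78.3 × (1 − 0.4253) = 78.3 × 0.5747 = 45.00 mg/L.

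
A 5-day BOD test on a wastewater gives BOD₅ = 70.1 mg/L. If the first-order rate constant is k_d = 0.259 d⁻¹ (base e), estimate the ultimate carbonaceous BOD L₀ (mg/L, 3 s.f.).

BOD₅ = L₀(1 − e^(−5k_d)) ⇒ L₀ = BOD₅ / (1 − e^(−5×0.259))
= 70.1 / (1 − 0.2739) = 70.1 / 0.7261 = 96.54 mg/L.

L₀ ≈ 96.5 mg/L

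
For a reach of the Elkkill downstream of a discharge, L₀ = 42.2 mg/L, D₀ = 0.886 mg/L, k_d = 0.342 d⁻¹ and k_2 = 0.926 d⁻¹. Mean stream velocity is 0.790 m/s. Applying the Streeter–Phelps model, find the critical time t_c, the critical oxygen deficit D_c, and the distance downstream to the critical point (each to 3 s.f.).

With k_2/k_d = 2.708 and 1 − D₀(k_2−k_d)/(k_d L₀) = 0.9641,
t_c = ln(2.708 × 0.9641) / (0.926 − 0.342) = ln(2.611) / 0.5840 = 0.9596/0.5840 = 1.643 d.
D_c = (k_d/k_2) L₀ e^(−k_d t_c) = (0.342/0.926) × 42.2 × e^(−0.342×1.643) = 0.3693 × 42.2 × 0.5701 = 8.886 mg/L.
x_c = v t_c = 0.790 m/s × 1.643 d × 86400 s/d = 112100 m ≈ 112 km.

t_c ≈ 1.64 d; D_c ≈ 8.89 mg/L; x_c ≈ 112 km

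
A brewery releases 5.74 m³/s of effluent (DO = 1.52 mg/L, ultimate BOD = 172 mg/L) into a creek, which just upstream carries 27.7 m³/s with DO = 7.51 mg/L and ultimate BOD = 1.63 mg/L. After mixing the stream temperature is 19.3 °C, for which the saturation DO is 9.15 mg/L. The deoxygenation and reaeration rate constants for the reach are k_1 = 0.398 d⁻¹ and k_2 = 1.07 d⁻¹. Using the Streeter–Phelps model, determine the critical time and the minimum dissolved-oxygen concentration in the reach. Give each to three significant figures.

t_c ≈ 1.24 d; minimum DO ≈ 2.13 mg/L

Mixed DO = (27.7×7.51 + 5.74×1.52)/(27.7+5.74) = 216.8/33.44 = 6.482 mg/L.
Mixed L₀ = (27.7×1.63 + 5.74×172)/(33.44) = 1032/33.44 = 30.87 mg/L.
Initial deficit D₀ = C_s − DO₀ = 9.15 − 6.482 = 2.668 mg/L.
t_c = (1/0.6720) ln[(1.07/0.398)(1 − 2.668×0.6720/(0.398×30.87))] = 1.488 × ln(2.296) = 1.237 d.
D_c = (0.398/1.07) × 30.87 × e^(−0.398×1.237) = 0.3720 × 30.87 × 0.6112 = 7.019 mg/L.
Minimum DO = 9.15 − 7.019 = 2.131 mg/L.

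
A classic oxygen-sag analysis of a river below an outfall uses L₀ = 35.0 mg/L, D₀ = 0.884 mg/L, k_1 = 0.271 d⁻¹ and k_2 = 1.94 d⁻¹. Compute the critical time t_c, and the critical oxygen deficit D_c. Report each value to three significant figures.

At the critical point dD/dt = 0, so k_1 L₀ e^(−k_1 t) = k_2 D. Substituting D(t) from the Streeter–Phelps equation and solving for t gives
t_c = ln[(k_2/k_1)(1 − D₀(k_2−k_1)/(k_1 L₀))] / (k_2−k_1).
Here k_2−k_1 = 1.669 d⁻¹ and 1 − D₀(k_2−k_1)/(k_1 L₀) = 1 − 0.884×1.669/(0.271×35.0) = 0.8444, so
t_c = ln(7.159 × 0.8444) / 1.669 = 1.799 / 1.669 = 1.078 d.
D_c = (k_1/k_2) L₀ e^(−k_1 t_c) = (0.271/1.94) × 35.0 × e^(−0.271×1.078) = 0.1397 × 35.0 × 0.7467 = 3.651 mg/L.

t_c ≈ 1.08 d; D_c ≈ 3.65 mg/L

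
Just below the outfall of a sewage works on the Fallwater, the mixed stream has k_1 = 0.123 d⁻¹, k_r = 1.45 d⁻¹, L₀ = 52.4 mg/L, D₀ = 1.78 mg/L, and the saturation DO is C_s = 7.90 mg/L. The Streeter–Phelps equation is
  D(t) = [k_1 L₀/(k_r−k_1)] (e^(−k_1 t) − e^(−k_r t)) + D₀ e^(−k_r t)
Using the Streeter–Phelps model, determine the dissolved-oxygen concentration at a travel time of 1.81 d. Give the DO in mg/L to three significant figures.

DO ≈ 4.24 mg/L

k_1 L₀/(k_r−k_1) = 0.123×52.4/(1.45−0.123) = 6.445/1.327 = 4.857 mg/L.
e^(−k_1 t) = e^(−0.123×1.810) = 0.8004; e^(−k_r t) = e^(−1.45×1.810) = 0.07248.
D = 4.857 × (0.8004 − 0.07248) + 1.78 × 0.07248 = 3.536 + 0.1290 = 3.665 mg/L.
DO = C_s − D = 7.90 − 3.665 = 4.235 mg/L.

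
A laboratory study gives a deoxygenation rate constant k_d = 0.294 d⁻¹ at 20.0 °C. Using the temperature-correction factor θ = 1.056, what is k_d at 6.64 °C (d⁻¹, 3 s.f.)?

k_d(T₂) = k_d(T₁) · θ^(T₂−T₁) = 0.294 × 1.056^(6.64−20.0)
= 0.294 × 1.056^-13.4 = 0.294 × 0.4829 = 0.1420 d⁻¹.

k_d ≈ 0.142 d⁻¹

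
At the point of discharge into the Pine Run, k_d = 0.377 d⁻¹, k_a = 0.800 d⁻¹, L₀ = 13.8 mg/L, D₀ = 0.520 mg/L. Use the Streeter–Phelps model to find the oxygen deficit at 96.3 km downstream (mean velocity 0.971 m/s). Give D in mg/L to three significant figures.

D ≈ 3.28 mg/L

Travel time t = x/v = 96.3 km / (0.971 m/s) = 96300 m / 0.971 m/s = 99180 s = 1.148 d.
k_d L₀/(k_a−k_d) = 0.377×13.8/(0.800−0.377) = 5.203/0.4230 = 12.30 mg/L.
e^(−k_d t) = e^(−0.377×1.148) = 0.6487; e^(−k_a t) = e^(−0.800×1.148) = 0.3992.
D = 12.30 × (0.6487 − 0.3992) + 0.520 × 0.3992 = 3.069 + 0.2076 = 3.277 mg/L.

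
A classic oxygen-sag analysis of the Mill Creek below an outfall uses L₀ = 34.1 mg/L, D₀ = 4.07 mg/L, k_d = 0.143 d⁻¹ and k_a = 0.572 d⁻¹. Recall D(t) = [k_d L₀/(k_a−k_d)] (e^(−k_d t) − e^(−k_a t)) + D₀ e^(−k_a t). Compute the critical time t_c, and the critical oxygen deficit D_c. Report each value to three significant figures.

t_c = [1/(k_a−k_d)] ln[(k_a/k_d)(1 − D₀(k_a−k_d)/(k_d L₀))]
= [1/(0.572−0.143)] ln[(0.572/0.143)(1 − 4.07×0.4290/(0.143×34.1))]
= (1/0.4290) ln[4.000 × 0.6419] = 2.331 × ln(2.568) = 2.331 × 0.9430 = 2.198 d.
D_c = (k_d/k_a) L₀ e^(−k_d t_c) = (0.143/0.572) × 34.1 × e^(−0.143×2.198) = 0.2500 × 34.1 × 0.7303 = 6.226 mg/L.

t_c ≈ 2.20 d; D_c ≈ 6.23 mg/L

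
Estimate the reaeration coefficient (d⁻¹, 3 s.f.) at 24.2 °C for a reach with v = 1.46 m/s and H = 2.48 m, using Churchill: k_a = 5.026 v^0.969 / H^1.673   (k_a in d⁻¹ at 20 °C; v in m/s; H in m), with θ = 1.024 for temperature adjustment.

k_a(20) = 5.026 × 1.46^0.969 / 2.48^1.673 = 5.026 × 1.443 / 4.570 = 1.587 d⁻¹.
k_a(24.2) = 1.587 × 1.024^(24.2−20) = 1.587 × 1.105 = 1.753 d⁻¹.

k_a ≈ 1.75 d⁻¹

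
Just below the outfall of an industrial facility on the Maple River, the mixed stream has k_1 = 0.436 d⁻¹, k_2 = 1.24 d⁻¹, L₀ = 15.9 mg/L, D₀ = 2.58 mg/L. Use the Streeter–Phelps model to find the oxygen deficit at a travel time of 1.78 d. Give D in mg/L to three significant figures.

D ≈ 3.30 mg/L

k_1 L₀/(k_2−k_1) = 0.436×15.9/(1.24−0.436) = 6.932/0.8040 = 8.622 mg/L.
e^(−k_1 t) = e^(−0.436×1.780) = 0.4602; e^(−k_2 t) = e^(−1.24×1.780) = 0.1100.
D = 8.622 × (0.4602 − 0.1100) + 2.58 × 0.1100 = 3.020 + 0.2838 = 3.303 mg/L.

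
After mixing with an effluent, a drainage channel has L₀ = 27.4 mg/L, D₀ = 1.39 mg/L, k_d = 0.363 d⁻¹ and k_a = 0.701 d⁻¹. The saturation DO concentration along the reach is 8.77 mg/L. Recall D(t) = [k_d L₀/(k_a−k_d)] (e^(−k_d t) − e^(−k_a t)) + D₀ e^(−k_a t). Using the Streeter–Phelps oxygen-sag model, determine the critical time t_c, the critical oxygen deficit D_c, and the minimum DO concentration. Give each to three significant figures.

t_c ≈ 1.80 d; D_c ≈ 7.37 mg/L; min DO ≈ 1.40 mg/L

At the critical point dD/dt = 0, so k_d L₀ e^(−k_d t) = k_a D. Substituting D(t) from the Streeter–Phelps equation and solving for t gives
t_c = ln[(k_a/k_d)(1 − D₀(k_a−k_d)/(k_d L₀))] / (k_a−k_d).
Here k_a−k_d = 0.3380 d⁻¹ and 1 − D₀(k_a−k_d)/(k_d L₀) = 1 − 1.39×0.3380/(0.363×27.4) = 0.9528, so
t_c = ln(1.931 × 0.9528) / 0.3380 = 0.6097 / 0.3380 = 1.804 d.
L(t_c) = L₀ e^(−k_d t_c) = 27.4 × 0.5195 = 14.24 mg/L, and at the critical point k_a D_c = k_d L, so D_c = (0.363/0.701) × 14.24 = 7.372 mg/L.
Minimum DO = C_s − D_c = 8.77 − 7.372 = 1.398 mg/L.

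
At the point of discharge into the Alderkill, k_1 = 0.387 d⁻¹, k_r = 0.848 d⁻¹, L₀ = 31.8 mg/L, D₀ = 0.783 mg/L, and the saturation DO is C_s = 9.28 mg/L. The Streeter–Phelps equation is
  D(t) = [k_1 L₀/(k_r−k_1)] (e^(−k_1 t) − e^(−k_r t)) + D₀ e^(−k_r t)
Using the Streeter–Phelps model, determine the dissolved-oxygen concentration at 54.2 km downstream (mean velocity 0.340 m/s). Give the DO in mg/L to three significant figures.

Travel time t = x/v = 54.2 km / (0.340 m/s) = 54200 m / 0.340 m/s = 159400 s = 1.845 d.
k_1 L₀/(k_r−k_1) = 0.387×31.8/(0.848−0.387) = 12.31/0.4610 = 26.70 mg/L.
e^(−k_1 t) = e^(−0.387×1.845) = 0.4897; e^(−k_r t) = e^(−0.848×1.845) = 0.2092.
D = 26.70 × (0.4897 − 0.2092) + 0.783 × 0.2092 = 7.488 + 0.1638 = 7.652 mg/L.
DO = C_s − D = 9.28 − 7.652 = 1.628 mg/L.

DO ≈ 1.63 mg/L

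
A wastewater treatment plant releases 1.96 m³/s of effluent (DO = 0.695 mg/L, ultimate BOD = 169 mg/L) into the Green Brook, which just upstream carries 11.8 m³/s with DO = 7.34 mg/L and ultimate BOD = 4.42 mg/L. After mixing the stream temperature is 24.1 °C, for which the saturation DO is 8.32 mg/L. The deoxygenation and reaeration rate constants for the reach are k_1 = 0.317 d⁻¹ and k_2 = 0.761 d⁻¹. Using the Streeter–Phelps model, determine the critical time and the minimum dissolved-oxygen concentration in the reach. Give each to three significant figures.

Mixed DO = (11.8×7.34 + 1.96×0.695)/(11.8+1.96) = 87.97/13.76 = 6.393 mg/L.
Mixed L₀ = (11.8×4.42 + 1.96×169)/(13.76) = 383.4/13.76 = 27.86 mg/L.
Initial deficit D₀ = C_s − DO₀ = 8.32 − 6.393 = 1.927 mg/L.
t_c = (1/0.4440) ln[(0.761/0.317)(1 − 1.927×0.4440/(0.317×27.86))] = 2.252 × ln(2.168) = 1.743 d.
D_c = (0.317/0.761) × 27.86 × e^(−0.317×1.743) = 0.4166 × 27.86 × 0.5755 = 6.680 mg/L.
Minimum DO = 8.32 − 6.680 = 1.640 mg/L.

t_c ≈ 1.74 d; minimum DO ≈ 1.64 mg/L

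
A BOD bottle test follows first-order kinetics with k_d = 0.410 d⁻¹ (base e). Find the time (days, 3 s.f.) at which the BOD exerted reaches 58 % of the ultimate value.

y/L₀ = 1 − e^(−k_d t) = 0.58 ⇒ e^(−k_d t) = 0.420
t = −ln(0.420) / 0.410 = 0.8675 / 0.410 = 2.116 d.

t ≈ 2.12 d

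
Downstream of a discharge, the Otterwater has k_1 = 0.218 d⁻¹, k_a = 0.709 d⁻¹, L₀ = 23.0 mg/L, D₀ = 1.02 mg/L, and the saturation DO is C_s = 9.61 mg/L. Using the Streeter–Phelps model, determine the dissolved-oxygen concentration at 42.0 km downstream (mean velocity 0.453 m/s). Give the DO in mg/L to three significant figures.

DO ≈ 5.82 mg/L

Travel time t = x/v = 42.0 km / (0.453 m/s) = 42000 m / 0.453 m/s = 92720 s = 1.073 d.
k_1 L₀/(k_a−k_1) = 0.218×23.0/(0.709−0.218) = 5.014/0.4910 = 10.21 mg/L.
e^(−k_1 t) = e^(−0.218×1.073) = 0.7914; e^(−k_a t) = e^(−0.709×1.073) = 0.4673.
D = 10.21 × (0.7914 − 0.4673) + 1.02 × 0.4673 = 3.310 + 0.4766 = 3.787 mg/L.
DO = C_s − D = 9.61 − 3.787 = 5.823 mg/L.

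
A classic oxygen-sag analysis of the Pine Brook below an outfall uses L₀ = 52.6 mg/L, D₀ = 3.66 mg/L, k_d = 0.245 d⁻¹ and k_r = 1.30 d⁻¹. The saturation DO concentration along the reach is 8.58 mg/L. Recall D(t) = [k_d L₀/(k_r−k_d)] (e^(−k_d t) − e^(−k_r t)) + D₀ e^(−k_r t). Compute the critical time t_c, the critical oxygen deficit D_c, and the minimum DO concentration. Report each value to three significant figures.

At the critical point dD/dt = 0, so k_d L₀ e^(−k_d t) = k_r D. Substituting D(t) from the Streeter–Phelps equation and solving for t gives
t_c = ln[(k_r/k_d)(1 − D₀(k_r−k_d)/(k_d L₀))] / (k_r−k_d).
Here k_r−k_d = 1.055 d⁻¹ and 1 − D₀(k_r−k_d)/(k_d L₀) = 1 − 3.66×1.055/(0.245×52.6) = 0.7004, so
t_c = ln(5.306 × 0.7004) / 1.055 = 1.313 / 1.055 = 1.244 d.
L(t_c) = L₀ e^(−k_d t_c) = 52.6 × 0.7372 = 38.78 mg/L, and at the critical point k_r D_c = k_d L, so D_c = (0.245/1.30) × 38.78 = 7.308 mg/L.
Minimum DO = C_s − D_c = 8.58 − 7.308 = 1.272 mg/L.

t_c ≈ 1.24 d; D_c ≈ 7.31 mg/L; min DO ≈ 1.27 mg/L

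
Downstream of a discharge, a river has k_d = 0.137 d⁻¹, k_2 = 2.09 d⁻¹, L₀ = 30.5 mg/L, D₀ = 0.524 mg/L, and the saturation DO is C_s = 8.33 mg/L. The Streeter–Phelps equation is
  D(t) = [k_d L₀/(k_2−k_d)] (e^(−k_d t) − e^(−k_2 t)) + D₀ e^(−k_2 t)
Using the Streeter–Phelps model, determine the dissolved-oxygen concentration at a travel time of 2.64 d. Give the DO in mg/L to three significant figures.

DO ≈ 6.85 mg/L

k_d L₀/(k_2−k_d) = 0.137×30.5/(2.09−0.137) = 4.179/1.953 = 2.140 mg/L.
e^(−k_d t) = e^(−0.137×2.640) = 0.6965; e^(−k_2 t) = e^(−2.09×2.640) = 0.004015.
D = 2.140 × (0.6965 − 0.004015) + 0.524 × 0.004015 = 1.482 + 0.002104 = 1.484 mg/L.
DO = C_s − D = 8.33 − 1.484 = 6.846 mg/L.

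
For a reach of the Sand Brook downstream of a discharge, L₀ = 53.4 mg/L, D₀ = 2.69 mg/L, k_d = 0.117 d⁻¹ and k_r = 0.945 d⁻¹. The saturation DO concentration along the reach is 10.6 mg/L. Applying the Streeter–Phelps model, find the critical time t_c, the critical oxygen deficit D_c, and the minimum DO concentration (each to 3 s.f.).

t_c ≈ 1.99 d; D_c ≈ 5.24 mg/L; min DO ≈ 5.36 mg/L

t_c = [1/(k_r−k_d)] ln[(k_r/k_d)(1 − D₀(k_r−k_d)/(k_d L₀))]
= [1/(0.945−0.117)] ln[(0.945/0.117)(1 − 2.69×0.8280/(0.117×53.4))]
= (1/0.8280) ln[8.077 × 0.6435] = 1.208 × ln(5.198) = 1.208 × 1.648 = 1.991 d.
L(t_c) = L₀ e^(−k_d t_c) = 53.4 × 0.7922 = 42.31 mg/L, and at the critical point k_r D_c = k_d L, so D_c = (0.117/0.945) × 42.31 = 5.238 mg/L.
Minimum DO = C_s − D_c = 10.6 − 5.238 = 5.362 mg/L.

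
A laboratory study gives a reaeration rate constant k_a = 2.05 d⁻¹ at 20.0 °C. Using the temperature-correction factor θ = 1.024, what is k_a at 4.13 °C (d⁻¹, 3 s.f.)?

k_a ≈ 1.41 d⁻¹

k_a(T₂) = k_a(T₁) · θ^(T₂−T₁) = 2.05 × 1.024^(4.13−20.0)
= 2.05 × 1.024^-15.9 = 2.05 × 0.6863 = 1.407 d⁻¹.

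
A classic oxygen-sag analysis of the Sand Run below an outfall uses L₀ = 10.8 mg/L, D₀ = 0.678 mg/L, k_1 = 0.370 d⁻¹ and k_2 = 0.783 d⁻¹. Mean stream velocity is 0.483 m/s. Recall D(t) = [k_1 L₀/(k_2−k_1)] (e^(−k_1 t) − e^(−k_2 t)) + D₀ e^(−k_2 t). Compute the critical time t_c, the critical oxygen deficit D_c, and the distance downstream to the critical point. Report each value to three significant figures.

With k_2/k_1 = 2.116 and 1 − D₀(k_2−k_1)/(k_1 L₀) = 0.9299,
t_c = ln(2.116 × 0.9299) / (0.783 − 0.370) = ln(1.968) / 0.4130 = 0.6770/0.4130 = 1.639 d.
D_c = (k_1/k_2) L₀ e^(−k_1 t_c) = (0.370/0.783) × 10.8 × e^(−0.370×1.639) = 0.4725 × 10.8 × 0.5453 = 2.783 mg/L.
x_c = v t_c = 0.483 m/s × 1.639 d × 86400 s/d = 68400 m ≈ 68.4 km.

t_c ≈ 1.64 d; D_c ≈ 2.78 mg/L; x_c ≈ 68.4 km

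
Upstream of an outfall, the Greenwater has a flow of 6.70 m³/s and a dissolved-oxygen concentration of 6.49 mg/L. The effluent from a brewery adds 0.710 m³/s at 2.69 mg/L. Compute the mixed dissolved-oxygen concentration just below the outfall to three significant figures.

Flow-weighted mixing: C = (Q_r C_r + Q_w C_w)/(Q_r + Q_w)
= (6.70×6.49 + 0.710×2.69)/(6.70 + 0.710) = 45.39/7.410 = 6.126 mg/L.

6.13 mg/L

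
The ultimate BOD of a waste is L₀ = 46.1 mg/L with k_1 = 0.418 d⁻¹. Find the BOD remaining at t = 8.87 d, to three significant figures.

L_t = L₀ e^(−k_1 t) = 46.1 × e^(−0.418×8.87) = 46.1 × 0.02453 = 1.131 mg/L.

L ≈ 1.13 mg/L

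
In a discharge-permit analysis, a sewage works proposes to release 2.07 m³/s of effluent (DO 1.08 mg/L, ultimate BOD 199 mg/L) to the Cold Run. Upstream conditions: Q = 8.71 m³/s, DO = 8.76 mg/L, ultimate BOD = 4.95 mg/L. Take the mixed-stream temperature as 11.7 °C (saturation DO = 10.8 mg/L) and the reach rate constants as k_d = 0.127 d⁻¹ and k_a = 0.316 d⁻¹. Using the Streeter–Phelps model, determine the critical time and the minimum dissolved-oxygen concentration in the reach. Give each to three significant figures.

t_c ≈ 4.12 d; minimum DO ≈ 0.751 mg/L

Mixed DO = (8.71×8.76 + 2.07×1.08)/(8.71+2.07) = 78.54/10.78 = 7.285 mg/L.
Mixed L₀ = (8.71×4.95 + 2.07×199)/(10.78) = 455.0/10.78 = 42.21 mg/L.
Initial deficit D₀ = C_s − DO₀ = 10.8 − 7.285 = 3.515 mg/L.
t_c = (1/0.1890) ln[(0.316/0.127)(1 − 3.515×0.1890/(0.127×42.21))] = 5.291 × ln(2.180) = 4.123 d.
D_c = (0.127/0.316) × 42.21 × e^(−0.127×4.123) = 0.4019 × 42.21 × 0.5924 = 10.05 mg/L.
Minimum DO = 10.8 − 10.05 = 0.7506 mg/L.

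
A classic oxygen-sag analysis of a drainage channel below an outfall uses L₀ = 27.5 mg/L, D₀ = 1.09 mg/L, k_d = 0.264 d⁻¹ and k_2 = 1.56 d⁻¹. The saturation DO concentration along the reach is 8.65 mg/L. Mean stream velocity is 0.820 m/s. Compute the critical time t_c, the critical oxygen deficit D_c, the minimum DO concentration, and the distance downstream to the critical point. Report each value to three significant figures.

At the critical point dD/dt = 0, so k_d L₀ e^(−k_d t) = k_2 D. Substituting D(t) from the Streeter–Phelps equation and solving for t gives
t_c = ln[(k_2/k_d)(1 − D₀(k_2−k_d)/(k_d L₀))] / (k_2−k_d).
Here k_2−k_d = 1.296 d⁻¹ and 1 − D₀(k_2−k_d)/(k_d L₀) = 1 − 1.09×1.296/(0.264×27.5) = 0.8054, so
t_c = ln(5.909 × 0.8054) / 1.296 = 1.560 / 1.296 = 1.204 d.
D_c = (k_d/k_2) L₀ e^(−k_d t_c) = (0.264/1.56) × 27.5 × e^(−0.264×1.204) = 0.1692 × 27.5 × 0.7277 = 3.387 mg/L.
Minimum DO = C_s − D_c = 8.65 − 3.387 = 5.263 mg/L.
x_c = v t_c = 0.820 m/s × 1.204 d × 86400 s/d = 85290 m ≈ 85.3 km.

t_c ≈ 1.20 d; D_c ≈ 3.39 mg/L; min DO ≈ 5.26 mg/L; x_c ≈ 85.3 km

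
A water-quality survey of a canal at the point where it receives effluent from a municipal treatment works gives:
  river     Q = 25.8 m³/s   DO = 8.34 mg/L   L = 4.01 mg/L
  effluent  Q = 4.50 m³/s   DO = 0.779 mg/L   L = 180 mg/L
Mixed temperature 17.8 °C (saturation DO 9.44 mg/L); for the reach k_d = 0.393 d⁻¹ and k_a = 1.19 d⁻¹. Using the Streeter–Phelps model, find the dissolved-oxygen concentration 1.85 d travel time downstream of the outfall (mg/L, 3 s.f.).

DO ≈ 3.65 mg/L

Mixed DO = (25.8×8.34 + 4.50×0.779)/(25.8+4.50) = 218.7/30.30 = 7.217 mg/L.
Mixed L₀ = (25.8×4.01 + 4.50×180)/(30.30) = 913.5/30.30 = 30.15 mg/L.
Initial deficit D₀ = C_s − DO₀ = 9.44 − 7.217 = 2.223 mg/L.
D(1.85) = [0.393×30.15/(1.19−0.393)](e^(−0.393×1.85) − e^(−1.19×1.85)) + 2.223 e^(−1.19×1.85)
= 14.87 × (0.4833 − 0.1106) + 2.223 × 0.1106 = 5.786 mg/L.
DO = 9.44 − 5.786 = 3.654 mg/L.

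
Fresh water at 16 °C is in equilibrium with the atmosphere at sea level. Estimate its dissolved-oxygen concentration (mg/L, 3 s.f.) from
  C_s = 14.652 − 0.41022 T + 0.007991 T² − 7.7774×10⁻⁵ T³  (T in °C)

C_s = 14.652 − 0.41022×16 + 0.007991×16² − 7.7774×10⁻⁵×16³ = 9.816 mg/L.

C_s ≈ 9.82 mg/L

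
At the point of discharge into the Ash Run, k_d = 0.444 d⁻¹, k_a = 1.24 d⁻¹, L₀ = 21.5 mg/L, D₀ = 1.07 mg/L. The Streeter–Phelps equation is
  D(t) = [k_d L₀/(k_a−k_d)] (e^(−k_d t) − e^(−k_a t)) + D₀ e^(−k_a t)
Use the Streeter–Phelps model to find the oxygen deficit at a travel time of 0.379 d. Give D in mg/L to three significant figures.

k_d L₀/(k_a−k_d) = 0.444×21.5/(1.24−0.444) = 9.546/0.7960 = 11.99 mg/L.
e^(−k_d t) = e^(−0.444×0.3790) = 0.8451; e^(−k_a t) = e^(−1.24×0.3790) = 0.6250.
D = 11.99 × (0.8451 − 0.6250) + 1.07 × 0.6250 = 2.639 + 0.6688 = 3.308 mg/L.

D ≈ 3.31 mg/L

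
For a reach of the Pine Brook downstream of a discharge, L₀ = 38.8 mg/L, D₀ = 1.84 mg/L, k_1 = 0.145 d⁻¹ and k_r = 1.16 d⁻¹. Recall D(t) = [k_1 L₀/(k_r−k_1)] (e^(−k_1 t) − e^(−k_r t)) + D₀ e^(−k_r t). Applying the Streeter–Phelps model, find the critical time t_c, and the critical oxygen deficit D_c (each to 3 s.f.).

At the critical point dD/dt = 0, so k_1 L₀ e^(−k_1 t) = k_r D. Substituting D(t) from the Streeter–Phelps equation and solving for t gives
t_c = ln[(k_r/k_1)(1 − D₀(k_r−k_1)/(k_1 L₀))] / (k_r−k_1).
Here k_r−k_1 = 1.015 d⁻¹ and 1 − D₀(k_r−k_1)/(k_1 L₀) = 1 − 1.84×1.015/(0.145×38.8) = 0.6680, so
t_c = ln(8.000 × 0.6680) / 1.015 = 1.676 / 1.015 = 1.651 d.
L(t_c) = L₀ e^(−k_1 t_c) = 38.8 × 0.7871 = 30.54 mg/L, and at the critical point k_r D_c = k_1 L, so D_c = (0.145/1.16) × 30.54 = 3.817 mg/L.

t_c ≈ 1.65 d; D_c ≈ 3.82 mg/L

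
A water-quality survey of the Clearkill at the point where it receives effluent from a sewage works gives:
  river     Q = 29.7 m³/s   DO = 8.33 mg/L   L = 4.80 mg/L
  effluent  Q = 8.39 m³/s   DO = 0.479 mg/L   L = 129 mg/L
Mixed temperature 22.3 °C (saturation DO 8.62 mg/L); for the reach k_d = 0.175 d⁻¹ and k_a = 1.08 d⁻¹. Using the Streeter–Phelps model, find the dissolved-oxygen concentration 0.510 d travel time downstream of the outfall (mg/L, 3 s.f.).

Mixed DO = (29.7×8.33 + 8.39×0.479)/(29.7+8.39) = 251.4/38.09 = 6.601 mg/L.
Mixed L₀ = (29.7×4.80 + 8.39×129)/(38.09) = 1225/38.09 = 32.16 mg/L.
Initial deficit D₀ = C_s − DO₀ = 8.62 − 6.601 = 2.019 mg/L.
D(0.510) = [0.175×32.16/(1.08−0.175)](e^(−0.175×0.510) − e^(−1.08×0.510)) + 2.019 e^(−1.08×0.510)
= 6.218 × (0.9146 − 0.5765) + 2.019 × 0.5765 = 3.267 mg/L.
DO = 8.62 − 3.267 = 5.353 mg/L.

DO ≈ 5.35 mg/L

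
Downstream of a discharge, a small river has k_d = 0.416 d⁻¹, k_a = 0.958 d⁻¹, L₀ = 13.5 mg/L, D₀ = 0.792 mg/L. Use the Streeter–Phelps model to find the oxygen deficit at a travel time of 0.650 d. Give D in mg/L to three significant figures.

k_d L₀/(k_a−k_d) = 0.416×13.5/(0.958−0.416) = 5.616/0.5420 = 10.36 mg/L.
e^(−k_d t) = e^(−0.416×0.6500) = 0.7631; e^(−k_a t) = e^(−0.958×0.6500) = 0.5365.
D = 10.36 × (0.7631 − 0.5365) + 0.792 × 0.5365 = 2.348 + 0.4249 = 2.773 mg/L.

D ≈ 2.77 mg/L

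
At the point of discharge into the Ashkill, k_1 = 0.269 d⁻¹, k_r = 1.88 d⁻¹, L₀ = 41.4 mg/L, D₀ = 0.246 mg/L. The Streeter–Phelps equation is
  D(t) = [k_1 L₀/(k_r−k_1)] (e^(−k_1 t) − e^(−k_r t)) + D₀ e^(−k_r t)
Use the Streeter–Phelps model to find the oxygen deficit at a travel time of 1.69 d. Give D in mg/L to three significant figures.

k_1 L₀/(k_r−k_1) = 0.269×41.4/(1.88−0.269) = 11.14/1.611 = 6.913 mg/L.
e^(−k_1 t) = e^(−0.269×1.690) = 0.6347; e^(−k_r t) = e^(−1.88×1.690) = 0.04170.
D = 6.913 × (0.6347 − 0.04170) + 0.246 × 0.04170 = 4.099 + 0.01026 = 4.110 mg/L.

D ≈ 4.11 mg/L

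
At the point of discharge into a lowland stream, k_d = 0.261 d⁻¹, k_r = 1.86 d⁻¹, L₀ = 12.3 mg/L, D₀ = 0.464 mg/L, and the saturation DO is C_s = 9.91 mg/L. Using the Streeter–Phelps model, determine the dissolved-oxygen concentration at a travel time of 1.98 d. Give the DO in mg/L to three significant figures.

k_d L₀/(k_r−k_d) = 0.261×12.3/(1.86−0.261) = 3.210/1.599 = 2.008 mg/L.
e^(−k_d t) = e^(−0.261×1.980) = 0.5964; e^(−k_r t) = e^(−1.86×1.980) = 0.02515.
D = 2.008 × (0.5964 − 0.02515) + 0.464 × 0.02515 = 1.147 + 0.01167 = 1.159 mg/L.
DO = C_s − D = 9.91 − 1.159 = 8.751 mg/L.

DO ≈ 8.75 mg/L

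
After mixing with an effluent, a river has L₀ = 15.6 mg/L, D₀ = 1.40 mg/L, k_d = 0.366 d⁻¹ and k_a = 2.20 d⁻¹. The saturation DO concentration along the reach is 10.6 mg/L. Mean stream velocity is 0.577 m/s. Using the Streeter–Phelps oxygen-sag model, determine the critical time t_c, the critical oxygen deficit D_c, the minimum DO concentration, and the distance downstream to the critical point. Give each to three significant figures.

t_c = [1/(k_a−k_d)] ln[(k_a/k_d)(1 − D₀(k_a−k_d)/(k_d L₀))]
= [1/(2.20−0.366)] ln[(2.20/0.366)(1 − 1.40×1.834/(0.366×15.6))]
= (1/1.834) ln[6.011 × 0.5503] = 0.5453 × ln(3.308) = 0.5453 × 1.196 = 0.6523 d.
L(t_c) = L₀ e^(−k_d t_c) = 15.6 × 0.7876 = 12.29 mg/L, and at the critical point k_a D_c = k_d L, so D_c = (0.366/2.20) × 12.29 = 2.044 mg/L.
Minimum DO = C_s − D_c = 10.6 − 2.044 = 8.556 mg/L.
x_c = v t_c = 0.577 m/s × 0.6523 d × 86400 s/d = 32520 m ≈ 32.5 km.

t_c ≈ 0.652 d; D_c ≈ 2.04 mg/L; min DO ≈ 8.56 mg/L; x_c ≈ 32.5 km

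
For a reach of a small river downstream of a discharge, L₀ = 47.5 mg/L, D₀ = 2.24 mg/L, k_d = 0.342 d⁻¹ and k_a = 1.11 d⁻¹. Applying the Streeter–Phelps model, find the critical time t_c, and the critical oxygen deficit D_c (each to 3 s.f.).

At the critical point dD/dt = 0, so k_d L₀ e^(−k_d t) = k_a D. Substituting D(t) from the Streeter–Phelps equation and solving for t gives
t_c = ln[(k_a/k_d)(1 − D₀(k_a−k_d)/(k_d L₀))] / (k_a−k_d).
Here k_a−k_d = 0.7680 d⁻¹ and 1 − D₀(k_a−k_d)/(k_d L₀) = 1 − 2.24×0.7680/(0.342×47.5) = 0.8941, so
t_c = ln(3.246 × 0.8941) / 0.7680 = 1.065 / 0.7680 = 1.387 d.
D_c = (k_d/k_a) L₀ e^(−k_d t_c) = (0.342/1.11) × 47.5 × e^(−0.342×1.387) = 0.3081 × 47.5 × 0.6222 = 9.107 mg/L.

t_c ≈ 1.39 d; D_c ≈ 9.11 mg/L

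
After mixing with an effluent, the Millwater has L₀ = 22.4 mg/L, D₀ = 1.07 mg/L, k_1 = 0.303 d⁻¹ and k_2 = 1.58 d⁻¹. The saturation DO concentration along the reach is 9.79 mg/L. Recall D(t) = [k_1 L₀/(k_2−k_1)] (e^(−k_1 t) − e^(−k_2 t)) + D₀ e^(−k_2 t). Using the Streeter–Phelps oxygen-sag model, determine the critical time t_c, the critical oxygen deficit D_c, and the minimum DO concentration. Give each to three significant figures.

t_c = [1/(k_2−k_1)] ln[(k_2/k_1)(1 − D₀(k_2−k_1)/(k_1 L₀))]
= [1/(1.58−0.303)] ln[(1.58/0.303)(1 − 1.07×1.277/(0.303×22.4))]
= (1/1.277) ln[5.215 × 0.7987] = 0.7831 × ln(4.165) = 0.7831 × 1.427 = 1.117 d.
L(t_c) = L₀ e^(−k_1 t_c) = 22.4 × 0.7128 = 15.97 mg/L, and at the critical point k_2 D_c = k_1 L, so D_c = (0.303/1.58) × 15.97 = 3.062 mg/L.
Minimum DO = C_s − D_c = 9.79 − 3.062 = 6.728 mg/L.

t_c ≈ 1.12 d; D_c ≈ 3.06 mg/L; min DO ≈ 6.73 mg/L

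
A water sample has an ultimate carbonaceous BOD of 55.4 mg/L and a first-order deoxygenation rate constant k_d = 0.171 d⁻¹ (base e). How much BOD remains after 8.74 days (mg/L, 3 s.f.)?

L ≈ 12.4 mg/L

L_t = L₀ e^(−k_d t) = 55.4 × e^(−0.171×8.74) = 55.4 × 0.2244 = 12.43 mg/L.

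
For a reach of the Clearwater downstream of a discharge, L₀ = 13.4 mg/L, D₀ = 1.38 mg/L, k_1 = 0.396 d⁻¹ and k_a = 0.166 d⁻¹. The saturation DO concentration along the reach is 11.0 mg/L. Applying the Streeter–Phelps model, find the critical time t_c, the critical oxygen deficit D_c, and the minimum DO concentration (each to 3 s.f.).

t_c ≈ 3.53 d; D_c ≈ 7.91 mg/L; min DO ≈ 3.09 mg/L

With k_a/k_1 = 0.4192 and 1 − D₀(k_a−k_1)/(k_1 L₀) = 1.060,
t_c = ln(0.4192 × 1.060) / (0.166 − 0.396) = ln(0.4443) / -0.2300 = -0.8113/-0.2300 = 3.528 d.
L(t_c) = L₀ e^(−k_1 t_c) = 13.4 × 0.2474 = 3.315 mg/L, and at the critical point k_a D_c = k_1 L, so D_c = (0.396/0.166) × 3.315 = 7.907 mg/L.
Minimum DO = C_s − D_c = 11.0 − 7.907 = 3.093 mg/L.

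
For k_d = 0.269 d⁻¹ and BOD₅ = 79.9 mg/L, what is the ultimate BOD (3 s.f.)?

L₀ ≈ 108 mg/L

BOD₅ = L₀(1 − e^(−5k_d)) ⇒ L₀ = BOD₅ / (1 − e^(−5×0.269))
= 79.9 / (1 − 0.2605) = 79.9 / 0.7395 = 108.1 mg/L.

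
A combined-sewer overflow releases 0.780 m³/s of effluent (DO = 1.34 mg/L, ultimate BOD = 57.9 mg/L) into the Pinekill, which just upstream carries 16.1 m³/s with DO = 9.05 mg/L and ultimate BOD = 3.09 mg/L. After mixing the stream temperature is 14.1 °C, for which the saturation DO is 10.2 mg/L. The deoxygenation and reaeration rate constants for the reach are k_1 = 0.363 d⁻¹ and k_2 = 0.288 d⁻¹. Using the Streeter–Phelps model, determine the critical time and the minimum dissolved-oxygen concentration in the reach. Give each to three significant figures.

Mixed DO = (16.1×9.05 + 0.780×1.34)/(16.1+0.780) = 146.8/16.88 = 8.694 mg/L.
Mixed L₀ = (16.1×3.09 + 0.780×57.9)/(16.88) = 94.91/16.88 = 5.623 mg/L.
Initial deficit D₀ = C_s − DO₀ = 10.2 − 8.694 = 1.506 mg/L.
t_c = (1/-0.07500) ln[(0.288/0.363)(1 − 1.506×-0.07500/(0.363×5.623))] = -13.33 × ln(0.8373) = 2.368 d.
D_c = (0.363/0.288) × 5.623 × e^(−0.363×2.368) = 1.260 × 5.623 × 0.4234 = 3.001 mg/L.
Minimum DO = 10.2 − 3.001 = 7.199 mg/L.

t_c ≈ 2.37 d; minimum DO ≈ 7.20 mg/L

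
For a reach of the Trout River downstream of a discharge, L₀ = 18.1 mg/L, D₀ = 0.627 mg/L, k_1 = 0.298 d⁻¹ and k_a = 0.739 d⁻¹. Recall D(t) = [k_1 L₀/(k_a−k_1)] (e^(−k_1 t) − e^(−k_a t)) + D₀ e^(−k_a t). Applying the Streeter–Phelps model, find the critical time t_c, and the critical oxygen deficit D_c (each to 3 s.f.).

t_c ≈ 1.94 d; D_c ≈ 4.09 mg/L

t_c = [1/(k_a−k_1)] ln[(k_a/k_1)(1 − D₀(k_a−k_1)/(k_1 L₀))]
= [1/(0.739−0.298)] ln[(0.739/0.298)(1 − 0.627×0.4410/(0.298×18.1))]
= (1/0.4410) ln[2.480 × 0.9487] = 2.268 × ln(2.353) = 2.268 × 0.8556 = 1.940 d.
D_c = (k_1/k_a) L₀ e^(−k_1 t_c) = (0.298/0.739) × 18.1 × e^(−0.298×1.940) = 0.4032 × 18.1 × 0.5609 = 4.094 mg/L.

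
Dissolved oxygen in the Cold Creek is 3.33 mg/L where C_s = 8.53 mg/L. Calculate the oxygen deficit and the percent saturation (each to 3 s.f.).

D = C_s − C = 8.53 − 3.33 = 5.20 mg/L.
% saturation = 3.33/8.53 × 100 = 39.0 %.

D ≈ 5.20 mg/L; 39.0 % saturation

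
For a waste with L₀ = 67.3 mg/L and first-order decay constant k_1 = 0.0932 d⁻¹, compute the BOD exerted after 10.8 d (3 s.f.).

y ≈ 42.7 mg/L

y_t = L₀(1 − e^(−k_1 t)) = 67.3 × (1 − e^(−0.0932×10.8))
= 67.3 × (1 − 0.3655) = 67.3 × 0.6345 = 42.70 mg/L.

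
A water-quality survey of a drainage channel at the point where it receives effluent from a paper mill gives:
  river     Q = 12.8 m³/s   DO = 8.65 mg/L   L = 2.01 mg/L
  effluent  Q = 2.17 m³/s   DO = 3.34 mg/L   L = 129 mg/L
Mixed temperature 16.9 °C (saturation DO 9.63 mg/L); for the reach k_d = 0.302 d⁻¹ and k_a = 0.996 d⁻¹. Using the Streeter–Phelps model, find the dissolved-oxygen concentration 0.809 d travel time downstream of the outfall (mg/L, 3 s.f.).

Mixed DO = (12.8×8.65 + 2.17×3.34)/(12.8+2.17) = 118.0/14.97 = 7.880 mg/L.
Mixed L₀ = (12.8×2.01 + 2.17×129)/(14.97) = 305.7/14.97 = 20.42 mg/L.
Initial deficit D₀ = C_s − DO₀ = 9.63 − 7.880 = 1.750 mg/L.
D(0.809) = [0.302×20.42/(0.996−0.302)](e^(−0.302×0.809) − e^(−0.996×0.809)) + 1.750 e^(−0.996×0.809)
= 8.885 × (0.7832 − 0.4467) + 1.750 × 0.4467 = 3.771 mg/L.
DO = 9.63 − 3.771 = 5.859 mg/L.

DO ≈ 5.86 mg/L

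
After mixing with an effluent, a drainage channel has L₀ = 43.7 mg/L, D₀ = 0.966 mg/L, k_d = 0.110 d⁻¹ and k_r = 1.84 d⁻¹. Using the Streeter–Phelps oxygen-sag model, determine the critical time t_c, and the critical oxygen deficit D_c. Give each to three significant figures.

At the critical point dD/dt = 0, so k_d L₀ e^(−k_d t) = k_r D. Substituting D(t) from the Streeter–Phelps equation and solving for t gives
t_c = ln[(k_r/k_d)(1 − D₀(k_r−k_d)/(k_d L₀))] / (k_r−k_d).
Here k_r−k_d = 1.730 d⁻¹ and 1 − D₀(k_r−k_d)/(k_d L₀) = 1 − 0.966×1.730/(0.110×43.7) = 0.6523, so
t_c = ln(16.73 × 0.6523) / 1.730 = 2.390 / 1.730 = 1.381 d.
L(t_c) = L₀ e^(−k_d t_c) = 43.7 × 0.8590 = 37.54 mg/L, and at the critical point k_r D_c = k_d L, so D_c = (0.110/1.84) × 37.54 = 2.244 mg/L.

t_c ≈ 1.38 d; D_c ≈ 2.24 mg/L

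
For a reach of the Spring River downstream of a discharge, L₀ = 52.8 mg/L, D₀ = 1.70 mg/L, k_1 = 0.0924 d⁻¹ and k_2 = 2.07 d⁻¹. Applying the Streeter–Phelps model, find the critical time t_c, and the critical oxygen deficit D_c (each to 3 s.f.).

At the critical point dD/dt = 0, so k_1 L₀ e^(−k_1 t) = k_2 D. Substituting D(t) from the Streeter–Phelps equation and solving for t gives
t_c = ln[(k_2/k_1)(1 − D₀(k_2−k_1)/(k_1 L₀))] / (k_2−k_1).
Here k_2−k_1 = 1.978 d⁻¹ and 1 − D₀(k_2−k_1)/(k_1 L₀) = 1 − 1.70×1.978/(0.0924×52.8) = 0.3109, so
t_c = ln(22.40 × 0.3109) / 1.978 = 1.941 / 1.978 = 0.9814 d.
L(t_c) = L₀ e^(−k_1 t_c) = 52.8 × 0.9133 = 48.22 mg/L, and at the critical point k_2 D_c = k_1 L, so D_c = (0.0924/2.07) × 48.22 = 2.153 mg/L.

t_c ≈ 0.981 d; D_c ≈ 2.15 mg/L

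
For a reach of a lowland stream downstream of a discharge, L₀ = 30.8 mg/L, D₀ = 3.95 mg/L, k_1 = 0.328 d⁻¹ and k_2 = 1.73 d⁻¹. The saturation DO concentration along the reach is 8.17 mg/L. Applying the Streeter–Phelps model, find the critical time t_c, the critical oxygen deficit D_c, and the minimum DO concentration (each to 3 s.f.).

t_c ≈ 0.619 d; D_c ≈ 4.77 mg/L; min DO ≈ 3.40 mg/L

With k_2/k_1 = 5.274 and 1 − D₀(k_2−k_1)/(k_1 L₀) = 0.4518,
t_c = ln(5.274 × 0.4518) / (1.73 − 0.328) = ln(2.383) / 1.402 = 0.8684/1.402 = 0.6194 d.
L(t_c) = L₀ e^(−k_1 t_c) = 30.8 × 0.8161 = 25.14 mg/L, and at the critical point k_2 D_c = k_1 L, so D_c = (0.328/1.73) × 25.14 = 4.766 mg/L.
Minimum DO = C_s − D_c = 8.17 − 4.766 = 3.404 mg/L.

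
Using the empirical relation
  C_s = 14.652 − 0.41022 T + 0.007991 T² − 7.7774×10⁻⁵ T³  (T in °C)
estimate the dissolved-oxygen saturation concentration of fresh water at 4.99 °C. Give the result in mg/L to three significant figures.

C_s ≈ 12.8 mg/L

C_s = 14.652 − 0.41022×4.99 + 0.007991×4.99² − 7.7774×10⁻⁵×4.99³ = 12.79 mg/L.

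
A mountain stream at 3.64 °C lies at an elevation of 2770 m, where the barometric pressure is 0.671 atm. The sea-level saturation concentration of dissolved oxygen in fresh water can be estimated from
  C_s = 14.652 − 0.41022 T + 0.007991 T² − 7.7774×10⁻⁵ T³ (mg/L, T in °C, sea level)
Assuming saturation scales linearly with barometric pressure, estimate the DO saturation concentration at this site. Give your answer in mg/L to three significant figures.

C_s ≈ 8.90 mg/L

At sea level: C_s = 14.652 − 0.41022×3.64 + 0.007991×3.64² − 7.7774×10⁻⁵×3.64³ = 13.26 mg/L.
Pressure correction: C_s' = 13.26 × 0.671 = 8.898 mg/L.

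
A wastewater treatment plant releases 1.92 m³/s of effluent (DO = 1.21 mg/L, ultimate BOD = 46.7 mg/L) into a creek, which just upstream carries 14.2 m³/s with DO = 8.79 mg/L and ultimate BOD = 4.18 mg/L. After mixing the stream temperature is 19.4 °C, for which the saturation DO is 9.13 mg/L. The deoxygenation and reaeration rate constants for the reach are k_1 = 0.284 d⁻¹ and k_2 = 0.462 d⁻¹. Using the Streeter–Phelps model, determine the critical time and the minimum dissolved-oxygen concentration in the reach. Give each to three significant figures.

Mixed DO = (14.2×8.79 + 1.92×1.21)/(14.2+1.92) = 127.1/16.12 = 7.887 mg/L.
Mixed L₀ = (14.2×4.18 + 1.92×46.7)/(16.12) = 149.0/16.12 = 9.244 mg/L.
Initial deficit D₀ = C_s − DO₀ = 9.13 − 7.887 = 1.243 mg/L.
t_c = (1/0.1780) ln[(0.462/0.284)(1 − 1.243×0.1780/(0.284×9.244))] = 5.618 × ln(1.490) = 2.239 d.
D_c = (0.284/0.462) × 9.244 × e^(−0.284×2.239) = 0.6147 × 9.244 × 0.5295 = 3.009 mg/L.
Minimum DO = 9.13 − 3.009 = 6.121 mg/L.

t_c ≈ 2.24 d; minimum DO ≈ 6.12 mg/L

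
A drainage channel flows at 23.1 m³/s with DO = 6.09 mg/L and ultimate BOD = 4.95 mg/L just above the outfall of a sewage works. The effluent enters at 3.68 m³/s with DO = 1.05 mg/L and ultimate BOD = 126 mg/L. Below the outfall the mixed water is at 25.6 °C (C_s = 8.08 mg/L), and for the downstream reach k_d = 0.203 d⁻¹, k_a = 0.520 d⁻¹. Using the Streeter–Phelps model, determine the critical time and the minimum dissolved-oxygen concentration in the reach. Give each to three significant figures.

t_c ≈ 2.29 d; minimum DO ≈ 2.78 mg/L

Mixed DO = (23.1×6.09 + 3.68×1.05)/(23.1+3.68) = 144.5/26.78 = 5.397 mg/L.
Mixed L₀ = (23.1×4.95 + 3.68×126)/(26.78) = 578.0/26.78 = 21.58 mg/L.
Initial deficit D₀ = C_s − DO₀ = 8.08 − 5.397 = 2.683 mg/L.
t_c = (1/0.3170) ln[(0.520/0.203)(1 − 2.683×0.3170/(0.203×21.58))] = 3.155 × ln(2.064) = 2.287 d.
D_c = (0.203/0.520) × 21.58 × e^(−0.203×2.287) = 0.3904 × 21.58 × 0.6287 = 5.297 mg/L.
Minimum DO = 8.08 − 5.297 = 2.783 mg/L.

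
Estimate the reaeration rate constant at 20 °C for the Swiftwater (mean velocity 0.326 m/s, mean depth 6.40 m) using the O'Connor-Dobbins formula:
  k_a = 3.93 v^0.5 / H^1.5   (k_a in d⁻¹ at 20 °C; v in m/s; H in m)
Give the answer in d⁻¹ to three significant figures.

k_a ≈ 0.139 d⁻¹

k_a = 3.93 × 0.326^0.5 / 6.40^1.5 = 3.93 × 0.5710 / 16.19 = 0.1386 d⁻¹.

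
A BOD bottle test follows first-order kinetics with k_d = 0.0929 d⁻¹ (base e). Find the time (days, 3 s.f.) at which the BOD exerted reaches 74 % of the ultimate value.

y/L₀ = 1 − e^(−k_d t) = 0.74 ⇒ e^(−k_d t) = 0.260
t = −ln(0.260) / 0.0929 = 1.347 / 0.0929 = 14.50 d.

t ≈ 14.5 d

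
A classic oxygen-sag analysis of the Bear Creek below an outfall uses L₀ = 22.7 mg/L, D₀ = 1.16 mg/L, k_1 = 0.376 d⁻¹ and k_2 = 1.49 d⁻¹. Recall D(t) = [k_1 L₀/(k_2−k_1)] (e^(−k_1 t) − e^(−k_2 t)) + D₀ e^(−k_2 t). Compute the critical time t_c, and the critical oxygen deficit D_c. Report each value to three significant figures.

t_c ≈ 1.09 d; D_c ≈ 3.80 mg/L

t_c = [1/(k_2−k_1)] ln[(k_2/k_1)(1 − D₀(k_2−k_1)/(k_1 L₀))]
= [1/(1.49−0.376)] ln[(1.49/0.376)(1 − 1.16×1.114/(0.376×22.7))]
= (1/1.114) ln[3.963 × 0.8486] = 0.8977 × ln(3.363) = 0.8977 × 1.213 = 1.089 d.
L(t_c) = L₀ e^(−k_1 t_c) = 22.7 × 0.6641 = 15.07 mg/L, and at the critical point k_2 D_c = k_1 L, so D_c = (0.376/1.49) × 15.07 = 3.804 mg/L.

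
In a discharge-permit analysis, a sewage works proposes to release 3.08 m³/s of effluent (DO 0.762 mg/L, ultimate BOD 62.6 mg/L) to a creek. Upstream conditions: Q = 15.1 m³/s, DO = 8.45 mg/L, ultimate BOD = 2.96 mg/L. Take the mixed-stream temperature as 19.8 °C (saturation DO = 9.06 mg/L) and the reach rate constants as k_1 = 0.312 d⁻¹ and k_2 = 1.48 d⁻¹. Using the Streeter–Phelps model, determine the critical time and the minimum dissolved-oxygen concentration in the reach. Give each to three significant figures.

Mixed DO = (15.1×8.45 + 3.08×0.762)/(15.1+3.08) = 129.9/18.18 = 7.148 mg/L.
Mixed L₀ = (15.1×2.96 + 3.08×62.6)/(18.18) = 237.5/18.18 = 13.06 mg/L.
Initial deficit D₀ = C_s − DO₀ = 9.06 − 7.148 = 1.912 mg/L.
t_c = (1/1.168) ln[(1.48/0.312)(1 − 1.912×1.168/(0.312×13.06))] = 0.8562 × ln(2.144) = 0.6530 d.
D_c = (0.312/1.48) × 13.06 × e^(−0.312×0.6530) = 0.2108 × 13.06 × 0.8157 = 2.246 mg/L.
Minimum DO = 9.06 − 2.246 = 6.814 mg/L.

t_c ≈ 0.653 d; minimum DO ≈ 6.81 mg/L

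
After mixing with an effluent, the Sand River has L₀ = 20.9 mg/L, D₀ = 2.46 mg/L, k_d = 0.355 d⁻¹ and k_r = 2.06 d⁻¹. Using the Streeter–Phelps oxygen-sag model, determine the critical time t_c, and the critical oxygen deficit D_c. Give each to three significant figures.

With k_r/k_d = 5.803 and 1 − D₀(k_r−k_d)/(k_d L₀) = 0.4347,
t_c = ln(5.803 × 0.4347) / (2.06 − 0.355) = ln(2.522) / 1.705 = 0.9252/1.705 = 0.5427 d.
L(t_c) = L₀ e^(−k_d t_c) = 20.9 × 0.8248 = 17.24 mg/L, and at the critical point k_r D_c = k_d L, so D_c = (0.355/2.06) × 17.24 = 2.971 mg/L.

t_c ≈ 0.543 d; D_c ≈ 2.97 mg/L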